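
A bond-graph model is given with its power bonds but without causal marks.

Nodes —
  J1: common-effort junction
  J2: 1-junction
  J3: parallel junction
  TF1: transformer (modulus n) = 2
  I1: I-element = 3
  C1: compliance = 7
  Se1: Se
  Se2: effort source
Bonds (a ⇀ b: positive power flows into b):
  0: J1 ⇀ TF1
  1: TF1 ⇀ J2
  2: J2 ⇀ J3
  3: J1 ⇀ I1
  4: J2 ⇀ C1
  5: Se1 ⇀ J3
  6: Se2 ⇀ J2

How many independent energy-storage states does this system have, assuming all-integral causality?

β5 stroke at J3  (Se1 (Se) sets effort on bond)
β6 stroke at J2  (Se2 (Se) sets effort on bond)
β2 stroke at J2  (J3: bond 5 brought effort, rest push out)
β3 stroke at I1  (I1: I, integral causality)
β0 stroke at J1  (J1 needs exactly one e-in)
β1 stroke at TF1  (TF1: transformer flips bond 0)
β4 stroke at J2  (J2 flow already set via bond 1)

2  (C1, I1 all integral)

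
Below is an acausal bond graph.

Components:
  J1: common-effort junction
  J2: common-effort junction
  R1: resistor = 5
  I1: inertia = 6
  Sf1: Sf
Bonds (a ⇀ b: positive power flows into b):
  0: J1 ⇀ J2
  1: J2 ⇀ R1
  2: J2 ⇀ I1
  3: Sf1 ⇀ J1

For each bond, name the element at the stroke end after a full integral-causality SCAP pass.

β0 |J1
β1 |J2
β2 |I1
β3 |Sf1

bond 3 stroke→Sf1  (source Sf1 imposes f)
bond 0 stroke→J1  (J1: last free bond brings effort in)
bond 2 stroke→I1  (I1: I, integral causality)
bond 1 stroke→J2  (closing 0-jn rule on J2)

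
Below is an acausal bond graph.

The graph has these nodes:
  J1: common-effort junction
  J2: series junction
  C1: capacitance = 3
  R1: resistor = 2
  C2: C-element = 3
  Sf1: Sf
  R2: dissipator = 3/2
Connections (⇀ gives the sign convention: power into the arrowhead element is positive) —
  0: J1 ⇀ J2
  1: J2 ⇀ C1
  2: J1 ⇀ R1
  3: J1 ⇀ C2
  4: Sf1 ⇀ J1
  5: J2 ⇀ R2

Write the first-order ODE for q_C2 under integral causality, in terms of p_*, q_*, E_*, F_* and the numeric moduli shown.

β4 →Sf1  (Sf1 fixes flow; stroke at Sf1)
β1 →J2  (C1 outputs effort q/C1)
β3 →J1  (C2 integral (e out))
β0 →J2  (0-jn J1 has e-setter on 3)
β2 →R1  (0-jn J1 has e-setter on 3)
β5 →R2  (J2: last free bond brings flow in)

dq_C2/dt = F_Sf1 + 2*q_C1/9 - 7*q_C2/18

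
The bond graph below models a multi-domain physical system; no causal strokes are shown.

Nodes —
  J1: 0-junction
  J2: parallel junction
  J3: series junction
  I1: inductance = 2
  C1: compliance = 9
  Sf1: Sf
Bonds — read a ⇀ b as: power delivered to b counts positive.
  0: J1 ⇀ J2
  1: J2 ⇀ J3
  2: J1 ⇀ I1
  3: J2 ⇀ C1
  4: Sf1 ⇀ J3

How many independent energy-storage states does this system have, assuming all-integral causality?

β4 stroke at Sf1  (source Sf1 imposes f)
β1 stroke at J3  (1-jn J3 has f-setter on 4)
β2 stroke at I1  (prefer integral on I1)
β0 stroke at J1  (closing 0-jn rule on J1)
β3 stroke at J2  (only one effort-in slot at J2)

2  (C1, I1 all integral)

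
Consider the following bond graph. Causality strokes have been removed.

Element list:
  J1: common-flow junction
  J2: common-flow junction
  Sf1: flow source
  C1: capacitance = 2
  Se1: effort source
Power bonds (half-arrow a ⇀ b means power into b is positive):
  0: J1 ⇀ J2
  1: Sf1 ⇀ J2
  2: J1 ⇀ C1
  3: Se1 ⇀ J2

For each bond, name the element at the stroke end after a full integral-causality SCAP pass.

β1 |Sf1  (Sf1 (Sf) sets flow on bond)
β3 |J2  (Se1: effort source, stroke at far end)
β0 |J2  (J2 flow already set via bond 1)
β2 |J1  (common-f at J1 fixed by 0)

bond 0 stroke→J2
bond 1 stroke→Sf1
bond 2 stroke→J1
bond 3 stroke→J2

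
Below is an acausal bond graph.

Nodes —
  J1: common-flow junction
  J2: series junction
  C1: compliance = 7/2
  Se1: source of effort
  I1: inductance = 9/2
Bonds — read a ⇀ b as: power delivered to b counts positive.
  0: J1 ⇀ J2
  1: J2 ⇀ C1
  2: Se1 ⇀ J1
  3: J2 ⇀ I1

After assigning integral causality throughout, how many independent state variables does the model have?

2  (C1, I1 all integral)

β2 stroke at J1  (Se1: effort source, stroke at far end)
β0 stroke at J2  (closing 1-jn rule on J1)
β1 stroke at J2  (C1 integral (e out))
β3 stroke at I1  (closing 1-jn rule on J2)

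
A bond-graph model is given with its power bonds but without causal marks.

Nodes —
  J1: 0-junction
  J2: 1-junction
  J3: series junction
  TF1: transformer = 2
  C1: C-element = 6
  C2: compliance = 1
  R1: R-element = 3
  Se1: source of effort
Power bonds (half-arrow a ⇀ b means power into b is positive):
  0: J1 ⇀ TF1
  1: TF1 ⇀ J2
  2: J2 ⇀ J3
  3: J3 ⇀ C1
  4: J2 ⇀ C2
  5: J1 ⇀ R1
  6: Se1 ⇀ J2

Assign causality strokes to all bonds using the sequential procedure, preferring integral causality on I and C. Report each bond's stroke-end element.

β0 stroke→J1
β1 stroke→TF1
β2 stroke→J2
β3 stroke→J3
β4 stroke→J2
β5 stroke→R1
β6 stroke→J2

bond 6 stroke at J2  (Se1: effort source, stroke at far end)
bond 3 stroke at J3  (prefer integral on C1)
bond 2 stroke at J2  (only one flow-in slot at J3)
bond 4 stroke at J2  (C2 outputs effort q/C2)
bond 1 stroke at TF1  (only one flow-in slot at J2)
bond 0 stroke at J1  (through TF1, causality passes straight; one stroke at TF1)
bond 5 stroke at R1  (common-e at J1 fixed by 0)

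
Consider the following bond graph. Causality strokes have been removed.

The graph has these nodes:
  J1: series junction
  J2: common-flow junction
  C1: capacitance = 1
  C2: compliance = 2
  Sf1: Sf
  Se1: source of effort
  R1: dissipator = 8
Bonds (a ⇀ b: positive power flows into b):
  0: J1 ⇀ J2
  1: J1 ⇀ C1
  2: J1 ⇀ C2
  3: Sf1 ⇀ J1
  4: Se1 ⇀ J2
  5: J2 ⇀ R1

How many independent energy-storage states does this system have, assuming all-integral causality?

2  (C1, C2 all integral)

β3 stroke at Sf1  (Sf1: flow source, stroke at near end)
β4 stroke at J2  (Se1 fixes effort; stroke away)
β0 stroke at J1  (J1: bond 3 brought flow, rest push out)
β1 stroke at J1  (common-f at J1 fixed by 3)
β2 stroke at J1  (J1: bond 3 brought flow, rest push out)
β5 stroke at J2  (1-jn J2 has f-setter on 0)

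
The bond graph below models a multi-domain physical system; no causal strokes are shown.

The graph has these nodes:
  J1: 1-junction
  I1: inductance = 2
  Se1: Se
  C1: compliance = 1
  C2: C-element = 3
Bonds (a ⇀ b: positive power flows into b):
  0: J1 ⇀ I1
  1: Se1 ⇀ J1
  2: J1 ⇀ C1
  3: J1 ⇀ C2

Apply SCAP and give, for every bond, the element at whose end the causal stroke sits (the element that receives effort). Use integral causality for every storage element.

#0 stroke at I1
#1 stroke at J1
#2 stroke at J1
#3 stroke at J1

b1 |J1  (source Se1 imposes e)
b0 |I1  (I1 outputs flow p/I1)
b2 |J1  (J1 flow already set via bond 0)
b3 |J1  (1-jn J1 has f-setter on 0)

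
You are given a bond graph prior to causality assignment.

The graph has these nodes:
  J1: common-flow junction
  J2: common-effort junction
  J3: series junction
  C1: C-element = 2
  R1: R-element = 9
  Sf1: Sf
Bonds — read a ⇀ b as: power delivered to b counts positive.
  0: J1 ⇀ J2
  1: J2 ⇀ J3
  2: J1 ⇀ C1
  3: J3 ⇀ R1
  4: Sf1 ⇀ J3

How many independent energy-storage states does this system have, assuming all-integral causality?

bond 4 stroke at Sf1  (source Sf1 imposes f)
bond 1 stroke at J3  (1-jn J3 has f-setter on 4)
bond 3 stroke at J3  (common-f at J3 fixed by 4)
bond 0 stroke at J2  (only one effort-in slot at J2)
bond 2 stroke at J1  (1-jn J1 has f-setter on 0)

1  (C1 all integral)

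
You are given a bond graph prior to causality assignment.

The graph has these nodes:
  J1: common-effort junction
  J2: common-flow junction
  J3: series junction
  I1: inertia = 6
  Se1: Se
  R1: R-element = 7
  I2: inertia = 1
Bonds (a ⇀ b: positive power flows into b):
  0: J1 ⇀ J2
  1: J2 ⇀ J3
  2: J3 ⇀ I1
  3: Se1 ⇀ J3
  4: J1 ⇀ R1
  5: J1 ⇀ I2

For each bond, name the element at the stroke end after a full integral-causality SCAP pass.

#0 →J2
#1 →J3
#2 →I1
#3 →J3
#4 →J1
#5 →I2

bond 3 stroke at J3  (Se1 fixes effort; stroke away)
bond 2 stroke at I1  (I1: I, integral causality)
bond 1 stroke at J3  (1-jn J3 has f-setter on 2)
bond 0 stroke at J2  (1-jn J2 has f-setter on 1)
bond 5 stroke at I2  (prefer integral on I2)
bond 4 stroke at J1  (J1: last free bond brings effort in)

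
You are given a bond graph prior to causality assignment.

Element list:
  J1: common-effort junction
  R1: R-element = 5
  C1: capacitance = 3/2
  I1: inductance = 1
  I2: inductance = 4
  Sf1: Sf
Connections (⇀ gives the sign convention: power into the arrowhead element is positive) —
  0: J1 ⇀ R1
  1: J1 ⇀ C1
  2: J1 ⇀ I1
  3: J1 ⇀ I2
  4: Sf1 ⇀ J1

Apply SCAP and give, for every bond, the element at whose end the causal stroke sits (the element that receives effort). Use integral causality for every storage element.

β0 |R1
β1 |J1
β2 |I1
β3 |I2
β4 |Sf1

β4 stroke→Sf1  (Sf1 fixes flow; stroke at Sf1)
β1 stroke→J1  (C1 outputs effort q/C1)
β0 stroke→R1  (0-jn J1 has e-setter on 1)
β2 stroke→I1  (0-jn J1 has e-setter on 1)
β3 stroke→I2  (0-jn J1 has e-setter on 1)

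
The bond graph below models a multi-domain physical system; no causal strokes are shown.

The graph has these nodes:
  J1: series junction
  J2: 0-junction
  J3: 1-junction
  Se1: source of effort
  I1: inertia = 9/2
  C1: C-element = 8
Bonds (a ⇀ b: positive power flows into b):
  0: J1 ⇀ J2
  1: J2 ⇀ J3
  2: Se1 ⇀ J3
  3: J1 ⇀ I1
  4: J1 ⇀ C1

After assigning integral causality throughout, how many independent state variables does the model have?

bond 2 stroke→J3  (Se1 (Se) sets effort on bond)
bond 1 stroke→J2  (closing 1-jn rule on J3)
bond 0 stroke→J1  (J2: bond 1 brought effort, rest push out)
bond 3 stroke→I1  (I1 outputs flow p/I1)
bond 4 stroke→J1  (J1 flow already set via bond 3)

2  (C1, I1 all integral)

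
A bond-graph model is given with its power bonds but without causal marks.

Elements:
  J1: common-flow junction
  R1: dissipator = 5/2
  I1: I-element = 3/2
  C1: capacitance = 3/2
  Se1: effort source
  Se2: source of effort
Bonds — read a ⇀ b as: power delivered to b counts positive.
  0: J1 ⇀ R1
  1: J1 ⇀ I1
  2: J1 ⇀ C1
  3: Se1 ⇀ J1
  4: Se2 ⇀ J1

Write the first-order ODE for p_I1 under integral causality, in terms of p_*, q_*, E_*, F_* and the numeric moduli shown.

#3 →J1  (Se1 fixes effort; stroke away)
#4 →J1  (source Se2 imposes e)
#1 →I1  (I1 integral (f out))
#0 →J1  (common-f at J1 fixed by 1)
#2 →J1  (J1: bond 1 brought flow, rest push out)

dp_I1/dt = E_Se1 + E_Se2 - 5*p_I1/3 - 2*q_C1/3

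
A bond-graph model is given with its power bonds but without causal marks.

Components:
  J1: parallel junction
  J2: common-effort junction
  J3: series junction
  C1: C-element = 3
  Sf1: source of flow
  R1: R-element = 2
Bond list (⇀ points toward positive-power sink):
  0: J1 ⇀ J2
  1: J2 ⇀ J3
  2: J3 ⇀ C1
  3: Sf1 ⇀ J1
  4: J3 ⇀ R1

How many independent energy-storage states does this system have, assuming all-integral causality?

1  (C1 all integral)

#3 stroke at Sf1  (source Sf1 imposes f)
#0 stroke at J1  (only one effort-in slot at J1)
#1 stroke at J2  (J2: last free bond brings effort in)
#2 stroke at J3  (J3 flow already set via bond 1)
#4 stroke at J3  (J3: bond 1 brought flow, rest push out)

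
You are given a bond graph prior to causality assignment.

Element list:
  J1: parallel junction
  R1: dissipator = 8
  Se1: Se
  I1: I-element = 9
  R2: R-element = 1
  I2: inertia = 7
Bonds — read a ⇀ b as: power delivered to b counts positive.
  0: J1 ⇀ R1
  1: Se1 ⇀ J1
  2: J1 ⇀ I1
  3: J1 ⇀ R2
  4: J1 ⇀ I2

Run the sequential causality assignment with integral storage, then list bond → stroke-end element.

β1 stroke→J1  (Se1: effort source, stroke at far end)
β0 stroke→R1  (common-e at J1 fixed by 1)
β2 stroke→I1  (J1: bond 1 brought effort, rest push out)
β3 stroke→R2  (J1: bond 1 brought effort, rest push out)
β4 stroke→I2  (common-e at J1 fixed by 1)

b0 |R1
b1 |J1
b2 |I1
b3 |R2
b4 |I2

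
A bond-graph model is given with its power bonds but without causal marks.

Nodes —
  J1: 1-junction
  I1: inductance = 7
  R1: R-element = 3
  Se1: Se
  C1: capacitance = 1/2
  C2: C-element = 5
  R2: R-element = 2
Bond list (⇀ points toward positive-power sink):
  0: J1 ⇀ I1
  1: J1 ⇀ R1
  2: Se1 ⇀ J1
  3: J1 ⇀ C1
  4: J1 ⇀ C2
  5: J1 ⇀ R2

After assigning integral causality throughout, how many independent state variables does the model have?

3  (C1, C2, I1 all integral)

β2 →J1  (Se1: effort source, stroke at far end)
β0 →I1  (I1: I, integral causality)
β1 →J1  (J1 flow already set via bond 0)
β3 →J1  (1-jn J1 has f-setter on 0)
β4 →J1  (J1 flow already set via bond 0)
β5 →J1  (J1 flow already set via bond 0)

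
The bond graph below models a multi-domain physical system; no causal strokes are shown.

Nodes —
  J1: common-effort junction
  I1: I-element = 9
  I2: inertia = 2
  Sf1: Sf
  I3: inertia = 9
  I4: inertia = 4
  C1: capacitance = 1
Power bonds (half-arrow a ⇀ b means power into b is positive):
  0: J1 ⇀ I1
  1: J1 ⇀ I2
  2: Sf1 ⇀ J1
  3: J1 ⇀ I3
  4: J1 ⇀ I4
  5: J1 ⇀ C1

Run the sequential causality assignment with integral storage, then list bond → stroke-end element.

#0 →I1
#1 →I2
#2 →Sf1
#3 →I3
#4 →I4
#5 →J1

β2 →Sf1  (source Sf1 imposes f)
β0 →I1  (I1 integral (f out))
β1 →I2  (I2 outputs flow p/I2)
β3 →I3  (I3 integral (f out))
β4 →I4  (I4 integral (f out))
β5 →J1  (J1: last free bond brings effort in)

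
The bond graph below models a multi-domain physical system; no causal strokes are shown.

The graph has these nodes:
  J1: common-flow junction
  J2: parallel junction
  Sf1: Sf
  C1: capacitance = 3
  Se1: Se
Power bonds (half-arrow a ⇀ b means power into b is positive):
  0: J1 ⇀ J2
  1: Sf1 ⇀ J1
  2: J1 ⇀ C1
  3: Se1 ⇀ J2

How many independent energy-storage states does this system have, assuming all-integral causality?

bond 1 |Sf1  (Sf1 (Sf) sets flow on bond)
bond 3 |J2  (Se1 fixes effort; stroke away)
bond 0 |J1  (1-jn J1 has f-setter on 1)
bond 2 |J1  (1-jn J1 has f-setter on 1)

1  (C1 all integral)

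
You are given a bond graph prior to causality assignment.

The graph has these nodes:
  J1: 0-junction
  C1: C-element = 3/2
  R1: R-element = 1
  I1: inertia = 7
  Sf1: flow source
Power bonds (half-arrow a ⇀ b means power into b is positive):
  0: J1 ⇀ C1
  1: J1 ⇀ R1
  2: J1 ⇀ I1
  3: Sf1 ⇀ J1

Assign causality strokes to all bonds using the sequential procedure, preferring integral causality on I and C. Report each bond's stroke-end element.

b0 →J1
b1 →R1
b2 →I1
b3 →Sf1

#3 |Sf1  (Sf1: flow source, stroke at near end)
#0 |J1  (C1 integral (e out))
#1 |R1  (J1: bond 0 brought effort, rest push out)
#2 |I1  (J1: bond 0 brought effort, rest push out)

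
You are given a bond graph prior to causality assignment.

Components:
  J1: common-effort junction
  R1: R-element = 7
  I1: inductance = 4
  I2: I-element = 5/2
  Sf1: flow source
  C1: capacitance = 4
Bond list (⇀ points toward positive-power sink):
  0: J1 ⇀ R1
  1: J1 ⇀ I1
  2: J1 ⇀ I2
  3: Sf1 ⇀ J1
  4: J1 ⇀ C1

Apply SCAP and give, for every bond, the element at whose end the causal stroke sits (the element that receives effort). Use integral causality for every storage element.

bond 0 |R1
bond 1 |I1
bond 2 |I2
bond 3 |Sf1
bond 4 |J1

bond 3 |Sf1  (source Sf1 imposes f)
bond 1 |I1  (I1: I, integral causality)
bond 2 |I2  (I2 outputs flow p/I2)
bond 4 |J1  (C1 outputs effort q/C1)
bond 0 |R1  (J1 effort already set via bond 4)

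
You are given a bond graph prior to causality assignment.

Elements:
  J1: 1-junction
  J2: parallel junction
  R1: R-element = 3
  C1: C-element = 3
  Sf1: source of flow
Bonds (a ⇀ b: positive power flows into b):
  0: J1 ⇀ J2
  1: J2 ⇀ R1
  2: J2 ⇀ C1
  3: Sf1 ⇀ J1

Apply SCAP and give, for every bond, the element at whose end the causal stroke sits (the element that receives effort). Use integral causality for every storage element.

b3 →Sf1  (Sf1 fixes flow; stroke at Sf1)
b0 →J1  (common-f at J1 fixed by 3)
b2 →J2  (prefer integral on C1)
b1 →R1  (common-e at J2 fixed by 2)

β0 stroke at J1
β1 stroke at R1
β2 stroke at J2
β3 stroke at Sf1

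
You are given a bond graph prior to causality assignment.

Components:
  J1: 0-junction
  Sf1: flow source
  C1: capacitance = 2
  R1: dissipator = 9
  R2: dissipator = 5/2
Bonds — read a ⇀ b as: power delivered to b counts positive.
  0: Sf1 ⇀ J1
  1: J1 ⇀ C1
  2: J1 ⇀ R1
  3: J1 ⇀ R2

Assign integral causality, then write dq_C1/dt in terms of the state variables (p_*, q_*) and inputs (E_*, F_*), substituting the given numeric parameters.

dq_C1/dt = F_Sf1 - 23*q_C1/90

β0 stroke at Sf1  (Sf1 fixes flow; stroke at Sf1)
β1 stroke at J1  (prefer integral on C1)
β2 stroke at R1  (0-jn J1 has e-setter on 1)
β3 stroke at R2  (J1: bond 1 brought effort, rest push out)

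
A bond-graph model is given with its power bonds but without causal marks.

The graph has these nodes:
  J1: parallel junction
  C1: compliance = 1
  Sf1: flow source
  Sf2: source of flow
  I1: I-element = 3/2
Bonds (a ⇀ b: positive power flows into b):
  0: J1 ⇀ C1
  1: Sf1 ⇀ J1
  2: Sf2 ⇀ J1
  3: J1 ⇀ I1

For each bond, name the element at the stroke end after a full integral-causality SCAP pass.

bond 0 stroke at J1
bond 1 stroke at Sf1
bond 2 stroke at Sf2
bond 3 stroke at I1

β1 stroke at Sf1  (Sf1 (Sf) sets flow on bond)
β2 stroke at Sf2  (Sf2 (Sf) sets flow on bond)
β0 stroke at J1  (prefer integral on C1)
β3 stroke at I1  (0-jn J1 has e-setter on 0)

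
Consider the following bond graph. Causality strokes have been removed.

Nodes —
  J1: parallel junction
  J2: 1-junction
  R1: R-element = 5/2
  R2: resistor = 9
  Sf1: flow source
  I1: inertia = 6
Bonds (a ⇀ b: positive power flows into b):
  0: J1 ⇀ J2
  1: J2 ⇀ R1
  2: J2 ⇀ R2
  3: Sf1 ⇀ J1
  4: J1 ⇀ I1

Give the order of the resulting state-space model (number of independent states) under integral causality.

bond 3 stroke→Sf1  (Sf1: flow source, stroke at near end)
bond 4 stroke→I1  (I1: I, integral causality)
bond 0 stroke→J1  (J1: last free bond brings effort in)
bond 1 stroke→J2  (common-f at J2 fixed by 0)
bond 2 stroke→J2  (J2: bond 0 brought flow, rest push out)

1  (I1 all integral)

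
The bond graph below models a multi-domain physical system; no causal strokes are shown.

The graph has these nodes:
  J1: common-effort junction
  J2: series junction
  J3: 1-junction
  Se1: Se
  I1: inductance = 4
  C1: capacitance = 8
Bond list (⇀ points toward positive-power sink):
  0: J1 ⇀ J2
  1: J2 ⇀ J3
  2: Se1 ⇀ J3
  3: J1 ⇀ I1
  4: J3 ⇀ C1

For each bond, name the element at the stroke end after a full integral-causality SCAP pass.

bond 0 stroke at J1
bond 1 stroke at J2
bond 2 stroke at J3
bond 3 stroke at I1
bond 4 stroke at J3

β2 →J3  (Se1: effort source, stroke at far end)
β3 →I1  (I1 integral (f out))
β0 →J1  (J1: last free bond brings effort in)
β1 →J2  (J2 flow already set via bond 0)
β4 →J3  (1-jn J3 has f-setter on 1)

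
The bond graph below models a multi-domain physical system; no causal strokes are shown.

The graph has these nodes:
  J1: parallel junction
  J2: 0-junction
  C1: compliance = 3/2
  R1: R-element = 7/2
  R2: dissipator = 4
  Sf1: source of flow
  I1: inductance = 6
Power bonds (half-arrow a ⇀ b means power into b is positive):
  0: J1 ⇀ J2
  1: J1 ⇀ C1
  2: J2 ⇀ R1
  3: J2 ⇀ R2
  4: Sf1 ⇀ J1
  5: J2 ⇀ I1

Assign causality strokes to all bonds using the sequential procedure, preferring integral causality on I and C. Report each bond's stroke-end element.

bond 4 stroke at Sf1  (Sf1 fixes flow; stroke at Sf1)
bond 1 stroke at J1  (C1: C, integral causality)
bond 0 stroke at J2  (J1: bond 1 brought effort, rest push out)
bond 2 stroke at R1  (0-jn J2 has e-setter on 0)
bond 3 stroke at R2  (J2 effort already set via bond 0)
bond 5 stroke at I1  (common-e at J2 fixed by 0)

b0 →J2
b1 →J1
b2 →R1
b3 →R2
b4 →Sf1
b5 →I1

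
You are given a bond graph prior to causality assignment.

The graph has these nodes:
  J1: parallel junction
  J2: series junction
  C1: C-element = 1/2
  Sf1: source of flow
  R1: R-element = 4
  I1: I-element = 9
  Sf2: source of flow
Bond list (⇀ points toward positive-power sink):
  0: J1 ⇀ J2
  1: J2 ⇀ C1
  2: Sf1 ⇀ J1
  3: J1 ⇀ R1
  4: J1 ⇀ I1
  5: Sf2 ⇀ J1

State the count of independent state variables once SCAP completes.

#2 stroke→Sf1  (Sf1 fixes flow; stroke at Sf1)
#5 stroke→Sf2  (Sf2 fixes flow; stroke at Sf2)
#1 stroke→J2  (C1 outputs effort q/C1)
#0 stroke→J1  (J2: last free bond brings flow in)
#3 stroke→R1  (common-e at J1 fixed by 0)
#4 stroke→I1  (common-e at J1 fixed by 0)

2  (C1, I1 all integral)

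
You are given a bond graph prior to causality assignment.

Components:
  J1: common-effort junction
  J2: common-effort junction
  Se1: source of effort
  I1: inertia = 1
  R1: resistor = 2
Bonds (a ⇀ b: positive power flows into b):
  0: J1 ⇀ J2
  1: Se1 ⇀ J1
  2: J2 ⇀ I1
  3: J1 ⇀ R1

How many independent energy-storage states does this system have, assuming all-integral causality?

1  (I1 all integral)

b1 stroke at J1  (source Se1 imposes e)
b0 stroke at J2  (0-jn J1 has e-setter on 1)
b3 stroke at R1  (common-e at J1 fixed by 1)
b2 stroke at I1  (J2 effort already set via bond 0)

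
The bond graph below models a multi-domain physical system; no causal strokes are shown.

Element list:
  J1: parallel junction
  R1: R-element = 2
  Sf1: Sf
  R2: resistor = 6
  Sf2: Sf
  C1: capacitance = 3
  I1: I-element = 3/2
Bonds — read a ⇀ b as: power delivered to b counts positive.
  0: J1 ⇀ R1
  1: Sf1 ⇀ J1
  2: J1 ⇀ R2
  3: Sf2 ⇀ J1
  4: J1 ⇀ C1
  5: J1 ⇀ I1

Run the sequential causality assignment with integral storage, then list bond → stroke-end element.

#0 stroke→R1
#1 stroke→Sf1
#2 stroke→R2
#3 stroke→Sf2
#4 stroke→J1
#5 stroke→I1

bond 1 stroke→Sf1  (Sf1 (Sf) sets flow on bond)
bond 3 stroke→Sf2  (Sf2 (Sf) sets flow on bond)
bond 4 stroke→J1  (C1 outputs effort q/C1)
bond 0 stroke→R1  (0-jn J1 has e-setter on 4)
bond 2 stroke→R2  (0-jn J1 has e-setter on 4)
bond 5 stroke→I1  (J1 effort already set via bond 4)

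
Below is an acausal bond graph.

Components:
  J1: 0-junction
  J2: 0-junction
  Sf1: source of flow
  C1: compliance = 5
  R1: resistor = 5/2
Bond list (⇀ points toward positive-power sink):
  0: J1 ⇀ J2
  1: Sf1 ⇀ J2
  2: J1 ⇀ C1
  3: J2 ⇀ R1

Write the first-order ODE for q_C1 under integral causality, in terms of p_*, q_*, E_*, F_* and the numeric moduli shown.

dq_C1/dt = F_Sf1 - 2*q_C1/25

β1 stroke at Sf1  (Sf1 (Sf) sets flow on bond)
β2 stroke at J1  (prefer integral on C1)
β0 stroke at J2  (common-e at J1 fixed by 2)
β3 stroke at R1  (0-jn J2 has e-setter on 0)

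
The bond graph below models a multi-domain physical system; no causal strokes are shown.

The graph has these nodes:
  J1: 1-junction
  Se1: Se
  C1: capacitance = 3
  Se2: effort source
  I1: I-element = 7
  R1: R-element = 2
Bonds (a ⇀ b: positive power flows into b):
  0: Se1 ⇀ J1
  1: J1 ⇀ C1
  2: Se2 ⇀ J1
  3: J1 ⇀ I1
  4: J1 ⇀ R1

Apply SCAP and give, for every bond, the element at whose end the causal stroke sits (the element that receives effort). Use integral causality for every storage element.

b0 stroke→J1  (source Se1 imposes e)
b2 stroke→J1  (Se2: effort source, stroke at far end)
b1 stroke→J1  (C1 integral (e out))
b3 stroke→I1  (I1: I, integral causality)
b4 stroke→J1  (common-f at J1 fixed by 3)

b0 →J1
b1 →J1
b2 →J1
b3 →I1
b4 →J1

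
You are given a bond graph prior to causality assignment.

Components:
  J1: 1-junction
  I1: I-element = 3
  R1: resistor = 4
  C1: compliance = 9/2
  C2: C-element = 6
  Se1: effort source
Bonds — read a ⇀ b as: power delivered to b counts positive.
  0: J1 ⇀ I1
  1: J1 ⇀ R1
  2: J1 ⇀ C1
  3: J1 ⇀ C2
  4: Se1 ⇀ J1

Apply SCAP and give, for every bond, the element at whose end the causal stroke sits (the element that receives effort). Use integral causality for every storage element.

bond 0 stroke at I1
bond 1 stroke at J1
bond 2 stroke at J1
bond 3 stroke at J1
bond 4 stroke at J1

β4 stroke at J1  (Se1 (Se) sets effort on bond)
β0 stroke at I1  (I1: I, integral causality)
β1 stroke at J1  (1-jn J1 has f-setter on 0)
β2 stroke at J1  (common-f at J1 fixed by 0)
β3 stroke at J1  (J1: bond 0 brought flow, rest push out)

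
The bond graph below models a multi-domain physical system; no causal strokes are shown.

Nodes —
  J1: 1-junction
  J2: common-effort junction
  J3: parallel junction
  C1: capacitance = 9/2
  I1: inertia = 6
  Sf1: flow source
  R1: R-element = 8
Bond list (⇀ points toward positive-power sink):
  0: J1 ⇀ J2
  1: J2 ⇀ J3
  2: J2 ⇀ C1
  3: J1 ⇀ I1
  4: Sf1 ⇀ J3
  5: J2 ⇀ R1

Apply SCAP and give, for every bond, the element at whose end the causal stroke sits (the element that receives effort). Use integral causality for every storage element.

b0 stroke→J1
b1 stroke→J3
b2 stroke→J2
b3 stroke→I1
b4 stroke→Sf1
b5 stroke→R1

#4 |Sf1  (Sf1 fixes flow; stroke at Sf1)
#1 |J3  (J3: last free bond brings effort in)
#2 |J2  (C1 outputs effort q/C1)
#0 |J1  (0-jn J2 has e-setter on 2)
#5 |R1  (J2 effort already set via bond 2)
#3 |I1  (J1: last free bond brings flow in)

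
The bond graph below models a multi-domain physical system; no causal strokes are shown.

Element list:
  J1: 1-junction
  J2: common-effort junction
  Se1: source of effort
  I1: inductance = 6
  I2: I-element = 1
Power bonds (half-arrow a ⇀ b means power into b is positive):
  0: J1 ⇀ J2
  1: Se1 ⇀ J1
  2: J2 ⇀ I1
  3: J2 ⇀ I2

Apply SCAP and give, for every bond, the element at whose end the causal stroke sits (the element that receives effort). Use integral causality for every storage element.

β1 stroke at J1  (Se1 fixes effort; stroke away)
β0 stroke at J2  (only one flow-in slot at J1)
β2 stroke at I1  (J2: bond 0 brought effort, rest push out)
β3 stroke at I2  (0-jn J2 has e-setter on 0)

#0 |J2
#1 |J1
#2 |I1
#3 |I2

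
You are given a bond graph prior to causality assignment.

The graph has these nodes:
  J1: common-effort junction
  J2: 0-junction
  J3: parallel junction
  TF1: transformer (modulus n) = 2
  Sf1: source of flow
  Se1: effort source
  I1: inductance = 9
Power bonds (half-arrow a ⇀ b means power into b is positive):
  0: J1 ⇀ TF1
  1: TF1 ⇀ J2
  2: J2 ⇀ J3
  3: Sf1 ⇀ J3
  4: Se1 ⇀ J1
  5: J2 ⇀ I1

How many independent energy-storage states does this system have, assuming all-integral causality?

1  (I1 all integral)

#3 stroke→Sf1  (Sf1: flow source, stroke at near end)
#4 stroke→J1  (Se1 (Se) sets effort on bond)
#0 stroke→TF1  (J1: bond 4 brought effort, rest push out)
#2 stroke→J3  (only one effort-in slot at J3)
#1 stroke→J2  (through TF1, causality passes straight; one stroke at TF1)
#5 stroke→I1  (J2 effort already set via bond 1)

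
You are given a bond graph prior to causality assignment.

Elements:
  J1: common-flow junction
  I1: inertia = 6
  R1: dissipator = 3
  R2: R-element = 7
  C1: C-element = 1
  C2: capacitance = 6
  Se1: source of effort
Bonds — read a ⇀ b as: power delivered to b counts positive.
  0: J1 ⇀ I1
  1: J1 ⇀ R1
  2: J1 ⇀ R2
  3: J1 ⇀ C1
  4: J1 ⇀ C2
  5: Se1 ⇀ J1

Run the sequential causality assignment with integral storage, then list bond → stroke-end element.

bond 0 stroke→I1
bond 1 stroke→J1
bond 2 stroke→J1
bond 3 stroke→J1
bond 4 stroke→J1
bond 5 stroke→J1

bond 5 |J1  (Se1: effort source, stroke at far end)
bond 0 |I1  (I1: I, integral causality)
bond 1 |J1  (common-f at J1 fixed by 0)
bond 2 |J1  (common-f at J1 fixed by 0)
bond 3 |J1  (common-f at J1 fixed by 0)
bond 4 |J1  (1-jn J1 has f-setter on 0)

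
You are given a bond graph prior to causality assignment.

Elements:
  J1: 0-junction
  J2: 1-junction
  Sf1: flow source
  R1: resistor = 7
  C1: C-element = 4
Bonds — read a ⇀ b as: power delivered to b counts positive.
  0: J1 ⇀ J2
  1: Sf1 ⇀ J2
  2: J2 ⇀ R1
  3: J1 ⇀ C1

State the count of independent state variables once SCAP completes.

1  (C1 all integral)

#1 →Sf1  (Sf1: flow source, stroke at near end)
#0 →J2  (J2 flow already set via bond 1)
#2 →J2  (1-jn J2 has f-setter on 1)
#3 →J1  (only one effort-in slot at J1)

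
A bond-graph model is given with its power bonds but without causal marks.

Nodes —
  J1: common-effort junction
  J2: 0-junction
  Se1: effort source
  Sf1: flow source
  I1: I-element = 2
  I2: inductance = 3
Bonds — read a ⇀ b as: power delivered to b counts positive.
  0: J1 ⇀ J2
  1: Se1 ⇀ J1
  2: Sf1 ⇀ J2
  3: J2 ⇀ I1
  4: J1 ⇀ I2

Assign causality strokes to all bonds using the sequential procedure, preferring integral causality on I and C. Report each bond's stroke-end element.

b0 stroke→J2
b1 stroke→J1
b2 stroke→Sf1
b3 stroke→I1
b4 stroke→I2

bond 1 →J1  (Se1 fixes effort; stroke away)
bond 2 →Sf1  (Sf1 fixes flow; stroke at Sf1)
bond 0 →J2  (J1 effort already set via bond 1)
bond 4 →I2  (J1: bond 1 brought effort, rest push out)
bond 3 →I1  (0-jn J2 has e-setter on 0)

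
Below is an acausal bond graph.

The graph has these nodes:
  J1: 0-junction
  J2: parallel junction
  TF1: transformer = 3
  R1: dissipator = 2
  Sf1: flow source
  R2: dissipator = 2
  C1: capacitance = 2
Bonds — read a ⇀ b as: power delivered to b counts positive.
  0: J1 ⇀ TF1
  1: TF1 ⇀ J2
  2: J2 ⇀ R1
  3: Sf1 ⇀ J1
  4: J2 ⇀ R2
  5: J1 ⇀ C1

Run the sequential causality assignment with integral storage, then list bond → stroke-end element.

b0 →TF1
b1 →J2
b2 →R1
b3 →Sf1
b4 →R2
b5 →J1

#3 |Sf1  (Sf1 fixes flow; stroke at Sf1)
#5 |J1  (C1: C, integral causality)
#0 |TF1  (0-jn J1 has e-setter on 5)
#1 |J2  (TF1: transformer flips bond 0)
#2 |R1  (common-e at J2 fixed by 1)
#4 |R2  (J2: bond 1 brought effort, rest push out)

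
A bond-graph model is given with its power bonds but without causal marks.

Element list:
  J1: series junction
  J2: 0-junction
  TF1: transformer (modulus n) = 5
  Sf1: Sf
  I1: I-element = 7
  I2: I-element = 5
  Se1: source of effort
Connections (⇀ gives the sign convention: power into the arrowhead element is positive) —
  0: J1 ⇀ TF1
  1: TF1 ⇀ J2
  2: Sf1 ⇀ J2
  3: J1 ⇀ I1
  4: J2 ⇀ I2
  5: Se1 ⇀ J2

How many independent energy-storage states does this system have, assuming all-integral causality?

2  (I1, I2 all integral)

b2 stroke at Sf1  (Sf1 (Sf) sets flow on bond)
b5 stroke at J2  (Se1 (Se) sets effort on bond)
b1 stroke at TF1  (J2 effort already set via bond 5)
b4 stroke at I2  (0-jn J2 has e-setter on 5)
b0 stroke at J1  (through TF1, causality passes straight; one stroke at TF1)
b3 stroke at I1  (only one flow-in slot at J1)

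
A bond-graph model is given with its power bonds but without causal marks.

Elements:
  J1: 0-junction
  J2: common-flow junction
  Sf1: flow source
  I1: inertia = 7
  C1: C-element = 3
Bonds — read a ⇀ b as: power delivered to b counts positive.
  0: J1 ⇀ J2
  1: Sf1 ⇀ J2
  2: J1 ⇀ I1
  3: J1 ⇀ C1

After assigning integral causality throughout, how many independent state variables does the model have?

2  (C1, I1 all integral)

b1 →Sf1  (source Sf1 imposes f)
b0 →J2  (J2 flow already set via bond 1)
b2 →I1  (prefer integral on I1)
b3 →J1  (closing 0-jn rule on J1)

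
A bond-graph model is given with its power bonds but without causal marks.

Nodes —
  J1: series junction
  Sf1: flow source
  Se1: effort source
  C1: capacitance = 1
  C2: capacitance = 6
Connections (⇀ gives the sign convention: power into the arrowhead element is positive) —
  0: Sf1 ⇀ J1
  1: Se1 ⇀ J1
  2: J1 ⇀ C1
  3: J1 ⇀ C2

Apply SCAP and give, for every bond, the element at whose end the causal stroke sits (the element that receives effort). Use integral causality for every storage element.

#0 |Sf1  (Sf1: flow source, stroke at near end)
#1 |J1  (Se1 fixes effort; stroke away)
#2 |J1  (J1: bond 0 brought flow, rest push out)
#3 |J1  (1-jn J1 has f-setter on 0)

β0 stroke→Sf1
β1 stroke→J1
β2 stroke→J1
β3 stroke→J1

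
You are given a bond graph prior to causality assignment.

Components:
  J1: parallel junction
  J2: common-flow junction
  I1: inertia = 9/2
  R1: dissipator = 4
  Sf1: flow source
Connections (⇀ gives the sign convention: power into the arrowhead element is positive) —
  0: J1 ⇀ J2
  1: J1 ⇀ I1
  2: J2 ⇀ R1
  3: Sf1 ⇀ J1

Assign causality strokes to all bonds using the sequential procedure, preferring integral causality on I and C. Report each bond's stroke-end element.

β3 stroke at Sf1  (Sf1 fixes flow; stroke at Sf1)
β1 stroke at I1  (I1 integral (f out))
β0 stroke at J1  (J1 needs exactly one e-in)
β2 stroke at J2  (common-f at J2 fixed by 0)

#0 stroke→J1
#1 stroke→I1
#2 stroke→J2
#3 stroke→Sf1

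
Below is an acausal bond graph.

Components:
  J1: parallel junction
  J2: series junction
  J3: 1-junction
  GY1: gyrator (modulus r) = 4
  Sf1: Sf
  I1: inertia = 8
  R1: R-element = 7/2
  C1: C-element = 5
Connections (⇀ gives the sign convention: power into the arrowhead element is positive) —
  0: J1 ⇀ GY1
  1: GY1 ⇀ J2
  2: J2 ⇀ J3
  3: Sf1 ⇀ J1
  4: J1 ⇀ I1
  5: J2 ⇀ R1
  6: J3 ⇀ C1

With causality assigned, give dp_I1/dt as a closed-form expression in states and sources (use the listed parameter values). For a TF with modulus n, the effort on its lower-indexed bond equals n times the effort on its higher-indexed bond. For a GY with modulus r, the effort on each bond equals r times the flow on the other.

dp_I1/dt = 32*F_Sf1/7 - 4*p_I1/7 - 8*q_C1/35

β3 stroke at Sf1  (Sf1: flow source, stroke at near end)
β4 stroke at I1  (I1 integral (f out))
β0 stroke at J1  (J1: last free bond brings effort in)
β1 stroke at J2  (GY1: gyrator matches bond 0)
β6 stroke at J3  (prefer integral on C1)
β2 stroke at J2  (only one flow-in slot at J3)
β5 stroke at R1  (J2 needs exactly one f-in)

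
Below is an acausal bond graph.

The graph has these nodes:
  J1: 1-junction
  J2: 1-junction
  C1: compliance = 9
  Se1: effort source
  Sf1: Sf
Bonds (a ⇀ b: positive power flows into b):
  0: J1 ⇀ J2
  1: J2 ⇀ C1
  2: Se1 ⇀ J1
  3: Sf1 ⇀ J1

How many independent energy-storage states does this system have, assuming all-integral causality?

#2 stroke→J1  (source Se1 imposes e)
#3 stroke→Sf1  (Sf1 fixes flow; stroke at Sf1)
#0 stroke→J1  (common-f at J1 fixed by 3)
#1 stroke→J2  (J2: bond 0 brought flow, rest push out)

1  (C1 all integral)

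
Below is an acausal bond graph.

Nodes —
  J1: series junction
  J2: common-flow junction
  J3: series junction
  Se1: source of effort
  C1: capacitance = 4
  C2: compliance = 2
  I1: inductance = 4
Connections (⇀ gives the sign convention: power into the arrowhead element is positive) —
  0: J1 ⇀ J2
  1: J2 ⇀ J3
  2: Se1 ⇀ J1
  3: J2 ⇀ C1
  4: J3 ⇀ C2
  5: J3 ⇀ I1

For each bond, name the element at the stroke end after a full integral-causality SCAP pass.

#2 |J1  (Se1 (Se) sets effort on bond)
#0 |J2  (J1 needs exactly one f-in)
#3 |J2  (C1: C, integral causality)
#1 |J3  (closing 1-jn rule on J2)
#4 |J3  (prefer integral on C2)
#5 |I1  (J3 needs exactly one f-in)

b0 |J2
b1 |J3
b2 |J1
b3 |J2
b4 |J3
b5 |I1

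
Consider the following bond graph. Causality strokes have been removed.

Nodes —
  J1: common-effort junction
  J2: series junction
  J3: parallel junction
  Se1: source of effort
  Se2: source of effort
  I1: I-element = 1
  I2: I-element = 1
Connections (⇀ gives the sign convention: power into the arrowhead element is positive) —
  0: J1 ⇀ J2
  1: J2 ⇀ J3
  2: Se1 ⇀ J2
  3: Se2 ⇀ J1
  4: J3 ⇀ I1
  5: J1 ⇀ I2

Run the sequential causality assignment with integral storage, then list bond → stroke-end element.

bond 0 stroke at J2
bond 1 stroke at J3
bond 2 stroke at J2
bond 3 stroke at J1
bond 4 stroke at I1
bond 5 stroke at I2

b2 →J2  (Se1 fixes effort; stroke away)
b3 →J1  (source Se2 imposes e)
b0 →J2  (J1 effort already set via bond 3)
b5 →I2  (0-jn J1 has e-setter on 3)
b1 →J3  (closing 1-jn rule on J2)
b4 →I1  (common-e at J3 fixed by 1)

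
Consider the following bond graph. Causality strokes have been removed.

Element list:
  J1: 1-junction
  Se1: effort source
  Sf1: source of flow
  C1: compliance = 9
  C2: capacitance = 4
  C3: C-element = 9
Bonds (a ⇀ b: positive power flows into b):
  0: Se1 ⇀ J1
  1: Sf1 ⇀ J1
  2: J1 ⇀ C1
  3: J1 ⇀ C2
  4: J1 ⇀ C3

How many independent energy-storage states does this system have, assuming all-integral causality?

3  (C1, C2, C3 all integral)

b0 |J1  (source Se1 imposes e)
b1 |Sf1  (source Sf1 imposes f)
b2 |J1  (common-f at J1 fixed by 1)
b3 |J1  (1-jn J1 has f-setter on 1)
b4 |J1  (J1 flow already set via bond 1)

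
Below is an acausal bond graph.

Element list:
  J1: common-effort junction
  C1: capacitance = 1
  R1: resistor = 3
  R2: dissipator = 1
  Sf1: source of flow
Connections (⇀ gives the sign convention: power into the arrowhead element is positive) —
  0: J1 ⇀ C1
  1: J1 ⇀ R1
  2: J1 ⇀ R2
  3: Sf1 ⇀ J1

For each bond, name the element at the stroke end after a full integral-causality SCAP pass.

bond 0 stroke→J1
bond 1 stroke→R1
bond 2 stroke→R2
bond 3 stroke→Sf1

bond 3 stroke→Sf1  (Sf1: flow source, stroke at near end)
bond 0 stroke→J1  (C1: C, integral causality)
bond 1 stroke→R1  (J1: bond 0 brought effort, rest push out)
bond 2 stroke→R2  (common-e at J1 fixed by 0)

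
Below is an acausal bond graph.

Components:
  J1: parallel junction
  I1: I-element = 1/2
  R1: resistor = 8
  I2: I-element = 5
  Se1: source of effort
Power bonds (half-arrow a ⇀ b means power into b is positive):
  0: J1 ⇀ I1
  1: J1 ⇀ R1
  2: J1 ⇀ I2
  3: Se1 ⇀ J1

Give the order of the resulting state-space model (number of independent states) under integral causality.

β3 |J1  (Se1 (Se) sets effort on bond)
β0 |I1  (common-e at J1 fixed by 3)
β1 |R1  (J1 effort already set via bond 3)
β2 |I2  (0-jn J1 has e-setter on 3)

2  (I1, I2 all integral)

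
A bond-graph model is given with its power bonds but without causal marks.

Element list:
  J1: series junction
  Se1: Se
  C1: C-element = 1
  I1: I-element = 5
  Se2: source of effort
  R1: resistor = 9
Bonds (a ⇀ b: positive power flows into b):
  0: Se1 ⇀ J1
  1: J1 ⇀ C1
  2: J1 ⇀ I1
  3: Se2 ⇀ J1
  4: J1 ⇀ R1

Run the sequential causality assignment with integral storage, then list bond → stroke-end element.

#0 |J1  (Se1 fixes effort; stroke away)
#3 |J1  (Se2 (Se) sets effort on bond)
#1 |J1  (C1: C, integral causality)
#2 |I1  (I1: I, integral causality)
#4 |J1  (J1: bond 2 brought flow, rest push out)

#0 stroke→J1
#1 stroke→J1
#2 stroke→I1
#3 stroke→J1
#4 stroke→J1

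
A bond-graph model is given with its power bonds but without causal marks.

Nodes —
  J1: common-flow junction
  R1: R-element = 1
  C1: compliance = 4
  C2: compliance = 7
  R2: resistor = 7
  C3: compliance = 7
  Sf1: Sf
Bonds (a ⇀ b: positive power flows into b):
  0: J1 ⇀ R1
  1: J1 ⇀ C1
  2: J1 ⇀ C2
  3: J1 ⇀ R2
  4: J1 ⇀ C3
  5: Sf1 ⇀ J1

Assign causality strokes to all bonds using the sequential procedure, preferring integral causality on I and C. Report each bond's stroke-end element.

β5 |Sf1  (Sf1: flow source, stroke at near end)
β0 |J1  (J1 flow already set via bond 5)
β1 |J1  (J1 flow already set via bond 5)
β2 |J1  (common-f at J1 fixed by 5)
β3 |J1  (1-jn J1 has f-setter on 5)
β4 |J1  (1-jn J1 has f-setter on 5)

β0 →J1
β1 →J1
β2 →J1
β3 →J1
β4 →J1
β5 →Sf1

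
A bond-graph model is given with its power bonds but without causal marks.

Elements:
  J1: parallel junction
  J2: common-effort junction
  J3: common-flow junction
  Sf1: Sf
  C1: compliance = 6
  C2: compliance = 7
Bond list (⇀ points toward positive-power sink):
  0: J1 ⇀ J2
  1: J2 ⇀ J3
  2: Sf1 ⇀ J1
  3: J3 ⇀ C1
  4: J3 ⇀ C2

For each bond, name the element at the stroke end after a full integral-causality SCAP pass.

β0 stroke→J1
β1 stroke→J2
β2 stroke→Sf1
β3 stroke→J3
β4 stroke→J3

#2 stroke at Sf1  (Sf1 (Sf) sets flow on bond)
#0 stroke at J1  (only one effort-in slot at J1)
#1 stroke at J2  (J2 needs exactly one e-in)
#3 stroke at J3  (J3 flow already set via bond 1)
#4 stroke at J3  (common-f at J3 fixed by 1)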